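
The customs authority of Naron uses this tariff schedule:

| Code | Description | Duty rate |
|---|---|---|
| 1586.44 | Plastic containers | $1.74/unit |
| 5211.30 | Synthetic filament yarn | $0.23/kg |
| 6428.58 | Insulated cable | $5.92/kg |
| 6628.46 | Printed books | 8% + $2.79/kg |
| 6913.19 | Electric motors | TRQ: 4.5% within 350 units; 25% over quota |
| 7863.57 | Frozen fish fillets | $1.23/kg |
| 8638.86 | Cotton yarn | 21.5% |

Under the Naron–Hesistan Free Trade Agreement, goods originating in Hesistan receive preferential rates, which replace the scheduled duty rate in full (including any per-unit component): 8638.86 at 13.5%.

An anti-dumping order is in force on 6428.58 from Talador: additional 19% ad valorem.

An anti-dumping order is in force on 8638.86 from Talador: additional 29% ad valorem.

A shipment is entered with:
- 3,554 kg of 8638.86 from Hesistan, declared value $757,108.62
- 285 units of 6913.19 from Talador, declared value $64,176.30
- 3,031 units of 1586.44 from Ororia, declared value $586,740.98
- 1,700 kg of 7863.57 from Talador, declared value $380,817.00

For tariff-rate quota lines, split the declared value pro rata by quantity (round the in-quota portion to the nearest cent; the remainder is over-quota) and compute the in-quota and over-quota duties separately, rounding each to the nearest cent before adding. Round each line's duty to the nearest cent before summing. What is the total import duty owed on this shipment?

$112,462.53

Line 1 (8638.86, Hesistan, 3,554 kg, $757,108.62):
Base rate for 8638.86 is 21.5%.
Origin Hesistan qualifies under the Naron–Hesistan agreement and 8638.86 is covered: preferential rate 13.5% applies instead.
The additional-duty order on 8638.86 targets Talador, not Hesistan; it does not apply.
Duty = $757,108.62 × 13.5% = $102,209.66.
Line 2 (6913.19, Talador, 285 units, $64,176.30):
Code 6913.19 is under a tariff-rate quota (threshold 350 units). Quantity 285 units is within the quota, so the in-quota rate 4.5% applies to the full value.
Duty = $64,176.30 × 4.5% = $2,887.93.
Line 3 (1586.44, Ororia, 3,031 units, $586,740.98):
Base rate for 1586.44 is $1.74/unit.
Duty = 3,031 × $1.74 = $5,273.94.
Line 4 (7863.57, Talador, 1,700 kg, $380,817.00):
Base rate for 7863.57 is $1.23/kg.
Duty = 1,700 × $1.23 = $2,091.00.
Total = $102,209.66 + $2,887.93 + $5,273.94 + $2,091.00 = $112,462.53.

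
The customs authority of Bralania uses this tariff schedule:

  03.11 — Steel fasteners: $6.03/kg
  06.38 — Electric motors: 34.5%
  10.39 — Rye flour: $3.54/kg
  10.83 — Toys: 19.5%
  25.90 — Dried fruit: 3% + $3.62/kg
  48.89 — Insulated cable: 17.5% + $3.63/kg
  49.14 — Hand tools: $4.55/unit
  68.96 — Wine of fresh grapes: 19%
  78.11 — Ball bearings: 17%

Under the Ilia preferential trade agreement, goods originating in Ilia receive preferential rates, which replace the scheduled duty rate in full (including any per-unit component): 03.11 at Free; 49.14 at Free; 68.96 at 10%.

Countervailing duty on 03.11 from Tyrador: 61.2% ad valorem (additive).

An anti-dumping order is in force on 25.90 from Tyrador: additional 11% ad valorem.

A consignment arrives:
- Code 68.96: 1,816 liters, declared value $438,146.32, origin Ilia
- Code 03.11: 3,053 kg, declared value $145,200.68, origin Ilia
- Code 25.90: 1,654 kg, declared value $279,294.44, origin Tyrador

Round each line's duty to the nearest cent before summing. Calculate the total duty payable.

Line 1 (68.96, Ilia, 1,816 liters, $438,146.32):
Base rate for 68.96 is 19%.
Origin Ilia qualifies under the Bralania–Ilia agreement and 68.96 is covered: preferential rate 10% applies instead.
Duty = $438,146.32 × 10% = $43,814.63.
Line 2 (03.11, Ilia, 3,053 kg, $145,200.68):
Base rate for 03.11 is $6.03/kg.
Origin Ilia qualifies under the Bralania–Ilia agreement and 03.11 is covered: preferential rate Free applies instead.
The additional-duty order on 03.11 targets Tyrador, not Ilia; it does not apply.
Duty = $145,200.68 × 0% = $0.00.
Line 3 (25.90, Tyrador, 1,654 kg, $279,294.44):
Base rate for 25.90 is 3% + $3.62/kg.
Additional duty on 25.90 from Tyrador: +11%. Applied ad valorem rate: 3% + 11% = 14%.
Duty = $279,294.44 × 14% + 1,654 × $3.62 = $45,088.70.
Total = $43,814.63 + $0.00 + $45,088.70 = $88,903.33.

$88,903.33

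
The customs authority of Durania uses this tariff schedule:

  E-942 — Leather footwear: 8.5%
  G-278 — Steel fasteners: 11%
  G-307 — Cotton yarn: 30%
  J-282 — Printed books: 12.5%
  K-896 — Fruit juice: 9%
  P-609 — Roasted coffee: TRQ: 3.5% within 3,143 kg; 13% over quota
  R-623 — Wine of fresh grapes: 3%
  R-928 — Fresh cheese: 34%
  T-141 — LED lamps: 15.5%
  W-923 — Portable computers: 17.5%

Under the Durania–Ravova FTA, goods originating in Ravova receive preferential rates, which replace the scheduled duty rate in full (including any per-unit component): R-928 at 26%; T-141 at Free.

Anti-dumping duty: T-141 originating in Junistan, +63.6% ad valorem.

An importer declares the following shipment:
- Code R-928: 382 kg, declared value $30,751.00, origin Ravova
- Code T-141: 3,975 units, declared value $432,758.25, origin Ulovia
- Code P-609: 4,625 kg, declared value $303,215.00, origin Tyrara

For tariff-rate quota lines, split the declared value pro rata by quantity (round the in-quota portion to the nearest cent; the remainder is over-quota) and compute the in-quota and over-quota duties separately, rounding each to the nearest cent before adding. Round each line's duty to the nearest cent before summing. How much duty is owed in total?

$94,915.51

Line 1 (R-928, Ravova, 382 kg, $30,751.00):
Base rate for R-928 is 34%.
Origin Ravova qualifies under the Durania–Ravova agreement and R-928 is covered: preferential rate 26% applies instead.
Duty = $30,751.00 × 26% = $7,995.26.
Line 2 (T-141, Ulovia, 3,975 units, $432,758.25):
Base rate for T-141 is 15.5%.
T-141 has an FTA preferential rate, but origin Ulovia is not Ravova; base rate stands.
The additional-duty order on T-141 targets Junistan, not Ulovia; it does not apply.
Duty = $432,758.25 × 15.5% = $67,077.53.
Line 3 (P-609, Tyrara, 4,625 kg, $303,215.00):
Code P-609 is under a tariff-rate quota (threshold 3,143 kg). In-quota: 3,143 kg at 3.5%; over-quota: 1,482 kg at 13%.
Pro-rata value split: in-quota = $303,215.00 × 3,143/4,625 = $206,055.08; over-quota = $303,215.00 − $206,055.08 = $97,159.92.
In-quota duty = $206,055.08 × 3.5% = $7,211.93. Over-quota duty = $97,159.92 × 13% = $12,630.79.
Line duty = $7,211.93 + $12,630.79 = $19,842.72.
Total = $7,995.26 + $67,077.53 + $19,842.72 = $94,915.51.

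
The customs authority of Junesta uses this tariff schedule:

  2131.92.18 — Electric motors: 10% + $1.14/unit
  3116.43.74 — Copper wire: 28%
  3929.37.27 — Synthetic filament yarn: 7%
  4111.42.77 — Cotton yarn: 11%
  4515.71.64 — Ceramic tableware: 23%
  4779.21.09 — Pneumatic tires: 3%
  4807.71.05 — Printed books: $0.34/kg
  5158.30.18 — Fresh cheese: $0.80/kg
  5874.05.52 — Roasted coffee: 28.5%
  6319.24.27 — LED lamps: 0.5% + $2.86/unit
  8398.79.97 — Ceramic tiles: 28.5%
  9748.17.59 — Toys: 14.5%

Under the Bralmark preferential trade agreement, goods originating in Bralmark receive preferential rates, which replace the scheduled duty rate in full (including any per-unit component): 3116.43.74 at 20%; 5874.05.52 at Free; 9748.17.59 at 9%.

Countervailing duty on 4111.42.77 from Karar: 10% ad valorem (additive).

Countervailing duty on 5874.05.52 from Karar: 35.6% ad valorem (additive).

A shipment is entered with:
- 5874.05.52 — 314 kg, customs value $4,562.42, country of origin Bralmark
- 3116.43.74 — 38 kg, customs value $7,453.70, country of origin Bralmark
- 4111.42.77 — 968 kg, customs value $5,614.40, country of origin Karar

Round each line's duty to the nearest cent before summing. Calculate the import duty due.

$2,669.76

Line 1 (5874.05.52, Bralmark, 314 kg, $4,562.42):
Base rate for 5874.05.52 is 28.5%.
Origin Bralmark qualifies under the Junesta–Bralmark agreement and 5874.05.52 is covered: preferential rate Free applies instead.
The additional-duty order on 5874.05.52 targets Karar, not Bralmark; it does not apply.
Duty = $4,562.42 × 0% = $0.00.
Line 2 (3116.43.74, Bralmark, 38 kg, $7,453.70):
Base rate for 3116.43.74 is 28%.
Origin Bralmark qualifies under the Junesta–Bralmark agreement and 3116.43.74 is covered: preferential rate 20% applies instead.
Duty = $7,453.70 × 20% = $1,490.74.
Line 3 (4111.42.77, Karar, 968 kg, $5,614.40):
Base rate for 4111.42.77 is 11%.
Additional duty on 4111.42.77 from Karar: +10%. Applied ad valorem rate: 11% + 10% = 21%.
Duty = $5,614.40 × 21% = $1,179.02.
Total = $0.00 + $1,490.74 + $1,179.02 = $2,669.76.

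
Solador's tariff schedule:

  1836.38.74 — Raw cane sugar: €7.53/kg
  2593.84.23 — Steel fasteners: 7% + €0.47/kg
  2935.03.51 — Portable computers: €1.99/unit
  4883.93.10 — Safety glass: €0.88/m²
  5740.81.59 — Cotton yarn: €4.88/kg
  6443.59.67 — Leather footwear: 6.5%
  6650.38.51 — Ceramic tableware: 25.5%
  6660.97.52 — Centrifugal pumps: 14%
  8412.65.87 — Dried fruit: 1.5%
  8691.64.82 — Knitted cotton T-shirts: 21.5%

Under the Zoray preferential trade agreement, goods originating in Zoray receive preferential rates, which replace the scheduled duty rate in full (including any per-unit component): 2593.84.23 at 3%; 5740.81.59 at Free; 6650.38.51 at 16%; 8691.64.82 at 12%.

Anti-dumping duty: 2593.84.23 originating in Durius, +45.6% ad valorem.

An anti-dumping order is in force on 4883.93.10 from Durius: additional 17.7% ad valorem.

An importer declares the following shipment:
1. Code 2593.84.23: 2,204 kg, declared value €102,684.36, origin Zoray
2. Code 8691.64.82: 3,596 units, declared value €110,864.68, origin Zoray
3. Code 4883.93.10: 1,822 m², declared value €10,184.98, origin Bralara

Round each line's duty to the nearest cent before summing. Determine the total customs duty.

Line 1 (2593.84.23, Zoray, 2,204 kg, €102,684.36):
Base rate for 2593.84.23 is 7% + €0.47/kg.
Origin Zoray qualifies under the Solador–Zoray agreement and 2593.84.23 is covered: preferential rate 3% applies instead.
The additional-duty order on 2593.84.23 targets Durius, not Zoray; it does not apply.
Duty = €102,684.36 × 3% = €3,080.53.
Line 2 (8691.64.82, Zoray, 3,596 units, €110,864.68):
Base rate for 8691.64.82 is 21.5%.
Origin Zoray qualifies under the Solador–Zoray agreement and 8691.64.82 is covered: preferential rate 12% applies instead.
Duty = €110,864.68 × 12% = €13,303.76.
Line 3 (4883.93.10, Bralara, 1,822 m², €10,184.98):
Base rate for 4883.93.10 is €0.88/m².
The additional-duty order on 4883.93.10 targets Durius, not Bralara; it does not apply.
Duty = 1,822 × €0.88 = €1,603.36.
Total = €3,080.53 + €13,303.76 + €1,603.36 = €17,987.65.

€17,987.65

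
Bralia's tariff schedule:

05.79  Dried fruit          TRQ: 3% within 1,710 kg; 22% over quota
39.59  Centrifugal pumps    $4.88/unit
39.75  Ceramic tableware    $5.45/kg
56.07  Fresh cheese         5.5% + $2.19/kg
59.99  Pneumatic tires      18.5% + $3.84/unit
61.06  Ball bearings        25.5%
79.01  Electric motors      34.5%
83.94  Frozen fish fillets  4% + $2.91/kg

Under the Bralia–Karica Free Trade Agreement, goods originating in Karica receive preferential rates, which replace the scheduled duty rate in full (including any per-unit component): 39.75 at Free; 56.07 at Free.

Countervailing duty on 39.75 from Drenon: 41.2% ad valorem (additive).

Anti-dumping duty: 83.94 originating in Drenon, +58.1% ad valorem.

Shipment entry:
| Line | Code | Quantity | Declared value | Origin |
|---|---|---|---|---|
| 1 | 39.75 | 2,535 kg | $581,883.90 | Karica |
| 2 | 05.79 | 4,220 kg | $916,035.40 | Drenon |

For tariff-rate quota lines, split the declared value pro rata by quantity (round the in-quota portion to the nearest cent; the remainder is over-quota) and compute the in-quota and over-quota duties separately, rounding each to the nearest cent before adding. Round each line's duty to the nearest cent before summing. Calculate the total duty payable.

$131,001.74

Line 1 (39.75, Karica, 2,535 kg, $581,883.90):
Base rate for 39.75 is $5.45/kg.
Origin Karica qualifies under the Bralia–Karica agreement and 39.75 is covered: preferential rate Free applies instead.
The additional-duty order on 39.75 targets Drenon, not Karica; it does not apply.
Duty = $581,883.90 × 0% = $0.00.
Line 2 (05.79, Drenon, 4,220 kg, $916,035.40):
Code 05.79 is under a tariff-rate quota (threshold 1,710 kg). In-quota: 1,710 kg at 3%; over-quota: 2,510 kg at 22%.
Pro-rata value split: in-quota = $916,035.40 × 1,710/4,220 = $371,189.70; over-quota = $916,035.40 − $371,189.70 = $544,845.70.
In-quota duty = $371,189.70 × 3% = $11,135.69. Over-quota duty = $544,845.70 × 22% = $119,866.05.
Line duty = $11,135.69 + $119,866.05 = $131,001.74.
Total = $0.00 + $131,001.74 = $131,001.74.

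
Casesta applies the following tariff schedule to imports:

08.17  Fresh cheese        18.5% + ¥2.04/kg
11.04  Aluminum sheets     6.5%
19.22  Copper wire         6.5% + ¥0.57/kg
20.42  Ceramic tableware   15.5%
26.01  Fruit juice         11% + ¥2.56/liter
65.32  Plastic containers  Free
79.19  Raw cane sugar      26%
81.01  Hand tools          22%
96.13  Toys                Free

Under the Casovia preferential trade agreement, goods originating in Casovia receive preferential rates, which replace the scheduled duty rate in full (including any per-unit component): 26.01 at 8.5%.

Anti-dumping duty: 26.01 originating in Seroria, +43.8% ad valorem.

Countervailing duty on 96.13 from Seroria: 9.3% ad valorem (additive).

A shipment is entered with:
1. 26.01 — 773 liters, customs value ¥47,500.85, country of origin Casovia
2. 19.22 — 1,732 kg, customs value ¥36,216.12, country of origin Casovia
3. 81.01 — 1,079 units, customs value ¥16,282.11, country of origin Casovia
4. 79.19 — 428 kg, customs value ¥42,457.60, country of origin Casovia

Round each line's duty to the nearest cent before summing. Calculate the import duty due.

Line 1 (26.01, Casovia, 773 liters, ¥47,500.85):
Base rate for 26.01 is 11% + ¥2.56/liter.
Origin Casovia qualifies under the Casesta–Casovia agreement and 26.01 is covered: preferential rate 8.5% applies instead.
The additional-duty order on 26.01 targets Seroria, not Casovia; it does not apply.
Duty = ¥47,500.85 × 8.5% = ¥4,037.57.
Line 2 (19.22, Casovia, 1,732 kg, ¥36,216.12):
Base rate for 19.22 is 6.5% + ¥0.57/kg.
Origin Casovia is the FTA partner but 19.22 is not on the preference list; base rate stands.
Duty = ¥36,216.12 × 6.5% + 1,732 × ¥0.57 = ¥3,341.29.
Line 3 (81.01, Casovia, 1,079 units, ¥16,282.11):
Base rate for 81.01 is 22%.
Origin Casovia is the FTA partner but 81.01 is not on the preference list; base rate stands.
Duty = ¥16,282.11 × 22% = ¥3,582.06.
Line 4 (79.19, Casovia, 428 kg, ¥42,457.60):
Base rate for 79.19 is 26%.
Origin Casovia is the FTA partner but 79.19 is not on the preference list; base rate stands.
Duty = ¥42,457.60 × 26% = ¥11,038.98.
Total = ¥4,037.57 + ¥3,341.29 + ¥3,582.06 + ¥11,038.98 = ¥21,999.90.

¥21,999.90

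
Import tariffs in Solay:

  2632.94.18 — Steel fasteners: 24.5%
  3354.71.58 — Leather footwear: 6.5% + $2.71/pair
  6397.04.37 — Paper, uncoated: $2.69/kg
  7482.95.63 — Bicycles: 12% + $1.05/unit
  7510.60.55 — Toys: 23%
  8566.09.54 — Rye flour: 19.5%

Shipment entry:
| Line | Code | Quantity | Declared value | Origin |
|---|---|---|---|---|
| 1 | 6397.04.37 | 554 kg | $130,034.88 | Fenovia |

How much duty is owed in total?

Line 1 (6397.04.37, Fenovia, 554 kg, $130,034.88):
Base rate for 6397.04.37 is $2.69/kg.
Duty = 554 × $2.69 = $1,490.26.

$1,490.26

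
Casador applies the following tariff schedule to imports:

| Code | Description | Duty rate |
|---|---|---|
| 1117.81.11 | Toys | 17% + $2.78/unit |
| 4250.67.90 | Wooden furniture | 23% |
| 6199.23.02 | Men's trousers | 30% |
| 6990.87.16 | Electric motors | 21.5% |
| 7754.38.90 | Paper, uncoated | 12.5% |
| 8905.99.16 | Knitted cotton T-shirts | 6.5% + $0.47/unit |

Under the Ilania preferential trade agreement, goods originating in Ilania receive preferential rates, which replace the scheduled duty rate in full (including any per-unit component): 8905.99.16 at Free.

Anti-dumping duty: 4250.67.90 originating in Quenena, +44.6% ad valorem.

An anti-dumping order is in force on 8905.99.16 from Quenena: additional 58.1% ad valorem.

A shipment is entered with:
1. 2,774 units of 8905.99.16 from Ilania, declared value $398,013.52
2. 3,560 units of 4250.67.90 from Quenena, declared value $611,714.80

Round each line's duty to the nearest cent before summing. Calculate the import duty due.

Line 1 (8905.99.16, Ilania, 2,774 units, $398,013.52):
Base rate for 8905.99.16 is 6.5% + $0.47/unit.
Origin Ilania qualifies under the Casador–Ilania agreement and 8905.99.16 is covered: preferential rate Free applies instead.
The additional-duty order on 8905.99.16 targets Quenena, not Ilania; it does not apply.
Duty = $398,013.52 × 0% = $0.00.
Line 2 (4250.67.90, Quenena, 3,560 units, $611,714.80):
Base rate for 4250.67.90 is 23%.
Additional duty on 4250.67.90 from Quenena: +44.6%. Applied ad valorem rate: 23% + 44.6% = 67.6%.
Duty = $611,714.80 × 67.6% = $413,519.20.
Total = $0.00 + $413,519.20 = $413,519.20.

$413,519.20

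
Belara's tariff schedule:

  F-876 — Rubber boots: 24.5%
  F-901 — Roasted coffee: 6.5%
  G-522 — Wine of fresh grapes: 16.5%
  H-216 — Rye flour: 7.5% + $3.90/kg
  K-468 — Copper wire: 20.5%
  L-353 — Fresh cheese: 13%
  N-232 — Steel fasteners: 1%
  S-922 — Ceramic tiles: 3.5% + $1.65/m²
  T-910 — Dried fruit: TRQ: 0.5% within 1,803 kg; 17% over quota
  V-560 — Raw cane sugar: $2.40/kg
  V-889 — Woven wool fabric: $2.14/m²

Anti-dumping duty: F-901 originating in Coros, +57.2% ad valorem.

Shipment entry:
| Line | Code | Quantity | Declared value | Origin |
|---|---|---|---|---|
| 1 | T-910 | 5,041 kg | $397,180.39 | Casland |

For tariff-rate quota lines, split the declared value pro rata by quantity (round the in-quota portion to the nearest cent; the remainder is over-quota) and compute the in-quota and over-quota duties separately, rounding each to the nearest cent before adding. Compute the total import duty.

Line 1 (T-910, Casland, 5,041 kg, $397,180.39):
Code T-910 is under a tariff-rate quota (threshold 1,803 kg). In-quota: 1,803 kg at 0.5%; over-quota: 3,238 kg at 17%.
Pro-rata value split: in-quota = $397,180.39 × 1,803/5,041 = $142,058.37; over-quota = $397,180.39 − $142,058.37 = $255,122.02.
In-quota duty = $142,058.37 × 0.5% = $710.29. Over-quota duty = $255,122.02 × 17% = $43,370.74.
Line duty = $710.29 + $43,370.74 = $44,081.03.

$44,081.03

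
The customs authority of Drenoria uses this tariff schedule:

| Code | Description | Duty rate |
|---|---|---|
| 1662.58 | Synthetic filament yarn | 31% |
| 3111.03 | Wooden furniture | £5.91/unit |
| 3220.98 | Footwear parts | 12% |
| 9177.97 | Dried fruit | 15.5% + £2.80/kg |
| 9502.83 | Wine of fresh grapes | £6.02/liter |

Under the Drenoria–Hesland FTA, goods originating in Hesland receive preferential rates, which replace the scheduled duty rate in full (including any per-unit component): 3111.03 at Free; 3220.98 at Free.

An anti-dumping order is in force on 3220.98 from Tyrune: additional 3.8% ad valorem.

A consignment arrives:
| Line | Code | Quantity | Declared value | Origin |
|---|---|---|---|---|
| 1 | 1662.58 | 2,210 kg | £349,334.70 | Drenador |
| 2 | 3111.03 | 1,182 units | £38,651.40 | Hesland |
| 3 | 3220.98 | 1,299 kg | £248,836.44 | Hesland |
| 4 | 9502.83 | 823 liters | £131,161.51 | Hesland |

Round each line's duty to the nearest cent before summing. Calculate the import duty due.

£113,248.22

Line 1 (1662.58, Drenador, 2,210 kg, £349,334.70):
Base rate for 1662.58 is 31%.
Duty = £349,334.70 × 31% = £108,293.76.
Line 2 (3111.03, Hesland, 1,182 units, £38,651.40):
Base rate for 3111.03 is £5.91/unit.
Origin Hesland qualifies under the Drenoria–Hesland agreement and 3111.03 is covered: preferential rate Free applies instead.
Duty = £38,651.40 × 0% = £0.00.
Line 3 (3220.98, Hesland, 1,299 kg, £248,836.44):
Base rate for 3220.98 is 12%.
Origin Hesland qualifies under the Drenoria–Hesland agreement and 3220.98 is covered: preferential rate Free applies instead.
The additional-duty order on 3220.98 targets Tyrune, not Hesland; it does not apply.
Duty = £248,836.44 × 0% = £0.00.
Line 4 (9502.83, Hesland, 823 liters, £131,161.51):
Base rate for 9502.83 is £6.02/liter.
Origin Hesland is the FTA partner but 9502.83 is not on the preference list; base rate stands.
Duty = 823 × £6.02 = £4,954.46.
Total = £108,293.76 + £0.00 + £0.00 + £4,954.46 = £113,248.22.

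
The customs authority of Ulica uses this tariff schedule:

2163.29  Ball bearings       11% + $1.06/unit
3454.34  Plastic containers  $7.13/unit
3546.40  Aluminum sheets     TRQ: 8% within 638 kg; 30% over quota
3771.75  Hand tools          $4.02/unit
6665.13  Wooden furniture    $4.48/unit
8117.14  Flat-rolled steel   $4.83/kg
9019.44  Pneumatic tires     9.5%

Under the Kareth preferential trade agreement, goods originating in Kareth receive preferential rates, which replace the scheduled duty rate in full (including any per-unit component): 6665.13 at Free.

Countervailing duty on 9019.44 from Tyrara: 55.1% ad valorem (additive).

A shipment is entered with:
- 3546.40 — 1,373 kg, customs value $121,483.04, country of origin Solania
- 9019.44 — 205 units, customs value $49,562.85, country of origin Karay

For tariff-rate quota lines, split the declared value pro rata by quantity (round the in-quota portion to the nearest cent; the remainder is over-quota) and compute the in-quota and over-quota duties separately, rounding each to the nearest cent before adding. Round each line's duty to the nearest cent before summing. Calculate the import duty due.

$28,734.33

Line 1 (3546.40, Solania, 1,373 kg, $121,483.04):
Code 3546.40 is under a tariff-rate quota (threshold 638 kg). In-quota: 638 kg at 8%; over-quota: 735 kg at 30%.
Pro-rata value split: in-quota = $121,483.04 × 638/1,373 = $56,450.24; over-quota = $121,483.04 − $56,450.24 = $65,032.80.
In-quota duty = $56,450.24 × 8% = $4,516.02. Over-quota duty = $65,032.80 × 30% = $19,509.84.
Line duty = $4,516.02 + $19,509.84 = $24,025.86.
Line 2 (9019.44, Karay, 205 units, $49,562.85):
Base rate for 9019.44 is 9.5%.
The additional-duty order on 9019.44 targets Tyrara, not Karay; it does not apply.
Duty = $49,562.85 × 9.5% = $4,708.47.
Total = $24,025.86 + $4,708.47 = $28,734.33.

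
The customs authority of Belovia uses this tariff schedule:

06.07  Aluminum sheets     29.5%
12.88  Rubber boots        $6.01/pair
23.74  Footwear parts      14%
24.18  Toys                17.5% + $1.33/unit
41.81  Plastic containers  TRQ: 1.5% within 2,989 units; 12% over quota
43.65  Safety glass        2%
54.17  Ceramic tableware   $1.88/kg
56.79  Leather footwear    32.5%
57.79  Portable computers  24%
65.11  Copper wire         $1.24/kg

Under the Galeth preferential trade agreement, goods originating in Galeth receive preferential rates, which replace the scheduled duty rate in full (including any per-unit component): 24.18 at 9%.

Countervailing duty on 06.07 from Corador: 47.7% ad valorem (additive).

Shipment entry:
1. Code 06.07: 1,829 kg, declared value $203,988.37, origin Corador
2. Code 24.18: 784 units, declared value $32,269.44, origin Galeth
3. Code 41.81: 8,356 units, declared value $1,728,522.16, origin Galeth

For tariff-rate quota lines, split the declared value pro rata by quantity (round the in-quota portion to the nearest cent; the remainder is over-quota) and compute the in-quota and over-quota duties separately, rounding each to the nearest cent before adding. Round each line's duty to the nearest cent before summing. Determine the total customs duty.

$302,883.95

Line 1 (06.07, Corador, 1,829 kg, $203,988.37):
Base rate for 06.07 is 29.5%.
Additional duty on 06.07 from Corador: +47.7%. Applied ad valorem rate: 29.5% + 47.7% = 77.2%.
Duty = $203,988.37 × 77.2% = $157,479.02.
Line 2 (24.18, Galeth, 784 units, $32,269.44):
Base rate for 24.18 is 17.5% + $1.33/unit.
Origin Galeth qualifies under the Belovia–Galeth agreement and 24.18 is covered: preferential rate 9% applies instead.
Duty = $32,269.44 × 9% = $2,904.25.
Line 3 (41.81, Galeth, 8,356 units, $1,728,522.16):
Code 41.81 is under a tariff-rate quota (threshold 2,989 units). In-quota: 2,989 units at 1.5%; over-quota: 5,367 units at 12%.
Pro-rata value split: in-quota = $1,728,522.16 × 2,989/8,356 = $618,304.54; over-quota = $1,728,522.16 − $618,304.54 = $1,110,217.62.
In-quota duty = $618,304.54 × 1.5% = $9,274.57. Over-quota duty = $1,110,217.62 × 12% = $133,226.11.
Line duty = $9,274.57 + $133,226.11 = $142,500.68.
Total = $157,479.02 + $2,904.25 + $142,500.68 = $302,883.95.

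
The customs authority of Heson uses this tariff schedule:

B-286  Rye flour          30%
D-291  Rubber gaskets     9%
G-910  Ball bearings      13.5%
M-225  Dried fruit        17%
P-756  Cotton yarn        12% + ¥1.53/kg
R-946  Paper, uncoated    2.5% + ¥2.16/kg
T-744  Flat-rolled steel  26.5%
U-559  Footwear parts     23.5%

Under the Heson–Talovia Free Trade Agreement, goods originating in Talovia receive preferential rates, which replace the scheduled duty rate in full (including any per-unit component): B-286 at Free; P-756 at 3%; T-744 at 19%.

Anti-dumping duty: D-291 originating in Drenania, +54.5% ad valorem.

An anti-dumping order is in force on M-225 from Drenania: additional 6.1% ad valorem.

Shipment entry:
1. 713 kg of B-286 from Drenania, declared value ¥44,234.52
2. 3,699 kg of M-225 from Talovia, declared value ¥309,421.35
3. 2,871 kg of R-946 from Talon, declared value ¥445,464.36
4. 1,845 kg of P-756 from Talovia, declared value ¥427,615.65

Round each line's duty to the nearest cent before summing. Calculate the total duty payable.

¥96,038.43

Line 1 (B-286, Drenania, 713 kg, ¥44,234.52):
Base rate for B-286 is 30%.
B-286 has an FTA preferential rate, but origin Drenania is not Talovia; base rate stands.
Duty = ¥44,234.52 × 30% = ¥13,270.36.
Line 2 (M-225, Talovia, 3,699 kg, ¥309,421.35):
Base rate for M-225 is 17%.
Origin Talovia is the FTA partner but M-225 is not on the preference list; base rate stands.
The additional-duty order on M-225 targets Drenania, not Talovia; it does not apply.
Duty = ¥309,421.35 × 17% = ¥52,601.63.
Line 3 (R-946, Talon, 2,871 kg, ¥445,464.36):
Base rate for R-946 is 2.5% + ¥2.16/kg.
Duty = ¥445,464.36 × 2.5% + 2,871 × ¥2.16 = ¥17,337.97.
Line 4 (P-756, Talovia, 1,845 kg, ¥427,615.65):
Base rate for P-756 is 12% + ¥1.53/kg.
Origin Talovia qualifies under the Heson–Talovia agreement and P-756 is covered: preferential rate 3% applies instead.
Duty = ¥427,615.65 × 3% = ¥12,828.47.
Total = ¥13,270.36 + ¥52,601.63 + ¥17,337.97 + ¥12,828.47 = ¥96,038.43.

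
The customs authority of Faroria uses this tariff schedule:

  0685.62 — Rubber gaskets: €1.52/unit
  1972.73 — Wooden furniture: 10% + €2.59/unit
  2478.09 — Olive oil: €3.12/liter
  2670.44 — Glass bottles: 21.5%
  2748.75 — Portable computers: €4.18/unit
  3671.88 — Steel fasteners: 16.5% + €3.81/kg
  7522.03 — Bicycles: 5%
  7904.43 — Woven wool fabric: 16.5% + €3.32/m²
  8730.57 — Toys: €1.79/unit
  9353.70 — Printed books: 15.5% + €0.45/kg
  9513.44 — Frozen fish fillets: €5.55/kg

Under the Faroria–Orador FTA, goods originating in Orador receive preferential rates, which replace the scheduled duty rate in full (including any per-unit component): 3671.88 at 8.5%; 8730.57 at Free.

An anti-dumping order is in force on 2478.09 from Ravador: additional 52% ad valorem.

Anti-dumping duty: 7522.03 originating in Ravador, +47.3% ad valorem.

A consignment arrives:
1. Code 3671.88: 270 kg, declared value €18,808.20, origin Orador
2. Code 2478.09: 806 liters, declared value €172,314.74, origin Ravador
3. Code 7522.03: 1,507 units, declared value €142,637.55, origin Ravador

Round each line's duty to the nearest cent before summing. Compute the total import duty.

Line 1 (3671.88, Orador, 270 kg, €18,808.20):
Base rate for 3671.88 is 16.5% + €3.81/kg.
Origin Orador qualifies under the Faroria–Orador agreement and 3671.88 is covered: preferential rate 8.5% applies instead.
Duty = €18,808.20 × 8.5% = €1,598.70.
Line 2 (2478.09, Ravador, 806 liters, €172,314.74):
Base rate for 2478.09 is €3.12/liter.
Additional duty on 2478.09 from Ravador: +52% ad valorem. Applied ad valorem rate = 52%.
Duty = €172,314.74 × 52% + 806 × €3.12 = €92,118.38.
Line 3 (7522.03, Ravador, 1,507 units, €142,637.55):
Base rate for 7522.03 is 5%.
Additional duty on 7522.03 from Ravador: +47.3%. Applied ad valorem rate: 5% + 47.3% = 52.3%.
Duty = €142,637.55 × 52.3% = €74,599.44.
Total = €1,598.70 + €92,118.38 + €74,599.44 = €168,316.52.

€168,316.52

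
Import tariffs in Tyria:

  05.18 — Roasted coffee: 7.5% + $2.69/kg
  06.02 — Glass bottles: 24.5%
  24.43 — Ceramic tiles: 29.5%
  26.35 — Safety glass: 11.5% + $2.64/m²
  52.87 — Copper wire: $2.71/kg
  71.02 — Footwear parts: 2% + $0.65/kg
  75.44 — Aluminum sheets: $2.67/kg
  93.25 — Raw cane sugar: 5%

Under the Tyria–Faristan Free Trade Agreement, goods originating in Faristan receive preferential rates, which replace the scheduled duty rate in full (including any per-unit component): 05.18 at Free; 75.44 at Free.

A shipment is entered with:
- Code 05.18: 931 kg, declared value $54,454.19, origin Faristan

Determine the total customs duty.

Line 1 (05.18, Faristan, 931 kg, $54,454.19):
Base rate for 05.18 is 7.5% + $2.69/kg.
Origin Faristan qualifies under the Tyria–Faristan agreement and 05.18 is covered: preferential rate Free applies instead.
Duty = $54,454.19 × 0% = $0.00.

$0.00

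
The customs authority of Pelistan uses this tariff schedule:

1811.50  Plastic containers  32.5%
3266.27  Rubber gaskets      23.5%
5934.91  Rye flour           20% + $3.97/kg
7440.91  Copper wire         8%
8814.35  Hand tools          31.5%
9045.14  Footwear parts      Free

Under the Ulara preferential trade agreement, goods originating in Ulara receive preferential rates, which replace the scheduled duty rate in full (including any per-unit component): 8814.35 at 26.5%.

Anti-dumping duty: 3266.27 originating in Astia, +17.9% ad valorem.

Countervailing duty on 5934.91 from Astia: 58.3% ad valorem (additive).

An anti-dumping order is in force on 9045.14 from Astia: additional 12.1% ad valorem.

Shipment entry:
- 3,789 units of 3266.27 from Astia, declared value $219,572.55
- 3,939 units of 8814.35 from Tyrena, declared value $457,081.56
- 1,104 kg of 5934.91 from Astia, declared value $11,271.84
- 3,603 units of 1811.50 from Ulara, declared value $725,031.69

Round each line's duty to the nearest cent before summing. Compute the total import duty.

Line 1 (3266.27, Astia, 3,789 units, $219,572.55):
Base rate for 3266.27 is 23.5%.
Additional duty on 3266.27 from Astia: +17.9%. Applied ad valorem rate: 23.5% + 17.9% = 41.4%.
Duty = $219,572.55 × 41.4% = $90,903.04.
Line 2 (8814.35, Tyrena, 3,939 units, $457,081.56):
Base rate for 8814.35 is 31.5%.
8814.35 has an FTA preferential rate, but origin Tyrena is not Ulara; base rate stands.
Duty = $457,081.56 × 31.5% = $143,980.69.
Line 3 (5934.91, Astia, 1,104 kg, $11,271.84):
Base rate for 5934.91 is 20% + $3.97/kg.
Additional duty on 5934.91 from Astia: +58.3%. Applied ad valorem rate: 20% + 58.3% = 78.3%.
Duty = $11,271.84 × 78.3% + 1,104 × $3.97 = $13,208.73.
Line 4 (1811.50, Ulara, 3,603 units, $725,031.69):
Base rate for 1811.50 is 32.5%.
Origin Ulara is the FTA partner but 1811.50 is not on the preference list; base rate stands.
Duty = $725,031.69 × 32.5% = $235,635.30.
Total = $90,903.04 + $143,980.69 + $13,208.73 + $235,635.30 = $483,727.76.

$483,727.76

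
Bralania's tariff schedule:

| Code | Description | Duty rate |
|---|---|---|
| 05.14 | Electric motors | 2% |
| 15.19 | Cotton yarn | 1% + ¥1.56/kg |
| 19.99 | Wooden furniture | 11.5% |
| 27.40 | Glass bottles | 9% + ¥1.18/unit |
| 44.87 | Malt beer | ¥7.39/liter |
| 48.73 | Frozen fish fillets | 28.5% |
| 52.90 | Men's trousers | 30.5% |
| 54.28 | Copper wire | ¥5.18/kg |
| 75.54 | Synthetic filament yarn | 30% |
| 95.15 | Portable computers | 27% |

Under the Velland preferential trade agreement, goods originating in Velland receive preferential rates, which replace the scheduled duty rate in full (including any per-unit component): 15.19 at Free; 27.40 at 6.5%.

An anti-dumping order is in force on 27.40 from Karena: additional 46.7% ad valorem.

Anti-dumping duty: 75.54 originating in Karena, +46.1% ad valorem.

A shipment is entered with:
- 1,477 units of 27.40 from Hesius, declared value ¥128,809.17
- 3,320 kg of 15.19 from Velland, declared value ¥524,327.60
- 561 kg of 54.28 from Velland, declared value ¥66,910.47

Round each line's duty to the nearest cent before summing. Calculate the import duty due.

¥16,241.67

Line 1 (27.40, Hesius, 1,477 units, ¥128,809.17):
Base rate for 27.40 is 9% + ¥1.18/unit.
27.40 has an FTA preferential rate, but origin Hesius is not Velland; base rate stands.
The additional-duty order on 27.40 targets Karena, not Hesius; it does not apply.
Duty = ¥128,809.17 × 9% + 1,477 × ¥1.18 = ¥13,335.69.
Line 2 (15.19, Velland, 3,320 kg, ¥524,327.60):
Base rate for 15.19 is 1% + ¥1.56/kg.
Origin Velland qualifies under the Bralania–Velland agreement and 15.19 is covered: preferential rate Free applies instead.
Duty = ¥524,327.60 × 0% = ¥0.00.
Line 3 (54.28, Velland, 561 kg, ¥66,910.47):
Base rate for 54.28 is ¥5.18/kg.
Origin Velland is the FTA partner but 54.28 is not on the preference list; base rate stands.
Duty = 561 × ¥5.18 = ¥2,905.98.
Total = ¥13,335.69 + ¥0.00 + ¥2,905.98 = ¥16,241.67.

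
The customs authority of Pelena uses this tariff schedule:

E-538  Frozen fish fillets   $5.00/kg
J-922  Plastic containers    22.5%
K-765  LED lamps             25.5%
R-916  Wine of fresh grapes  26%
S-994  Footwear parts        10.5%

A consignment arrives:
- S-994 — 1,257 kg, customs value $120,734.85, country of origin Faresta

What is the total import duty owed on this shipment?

Line 1 (S-994, Faresta, 1,257 kg, $120,734.85):
Base rate for S-994 is 10.5%.
Duty = $120,734.85 × 10.5% = $12,677.16.

$12,677.16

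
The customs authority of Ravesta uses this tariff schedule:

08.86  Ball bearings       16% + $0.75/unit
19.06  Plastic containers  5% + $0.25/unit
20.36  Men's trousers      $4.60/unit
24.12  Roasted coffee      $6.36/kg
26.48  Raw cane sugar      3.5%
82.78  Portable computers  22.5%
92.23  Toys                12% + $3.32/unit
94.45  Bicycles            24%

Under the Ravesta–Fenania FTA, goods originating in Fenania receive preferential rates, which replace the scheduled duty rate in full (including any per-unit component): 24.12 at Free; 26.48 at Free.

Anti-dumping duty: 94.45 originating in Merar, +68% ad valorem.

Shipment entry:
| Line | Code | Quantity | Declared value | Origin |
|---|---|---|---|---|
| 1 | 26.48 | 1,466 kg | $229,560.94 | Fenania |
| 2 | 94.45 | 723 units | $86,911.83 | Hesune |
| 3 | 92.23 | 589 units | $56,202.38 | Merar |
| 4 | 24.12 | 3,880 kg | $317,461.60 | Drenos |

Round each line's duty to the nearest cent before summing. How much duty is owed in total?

Line 1 (26.48, Fenania, 1,466 kg, $229,560.94):
Base rate for 26.48 is 3.5%.
Origin Fenania qualifies under the Ravesta–Fenania agreement and 26.48 is covered: preferential rate Free applies instead.
Duty = $229,560.94 × 0% = $0.00.
Line 2 (94.45, Hesune, 723 units, $86,911.83):
Base rate for 94.45 is 24%.
The additional-duty order on 94.45 targets Merar, not Hesune; it does not apply.
Duty = $86,911.83 × 24% = $20,858.84.
Line 3 (92.23, Merar, 589 units, $56,202.38):
Base rate for 92.23 is 12% + $3.32/unit.
Duty = $56,202.38 × 12% + 589 × $3.32 = $8,699.77.
Line 4 (24.12, Drenos, 3,880 kg, $317,461.60):
Base rate for 24.12 is $6.36/kg.
24.12 has an FTA preferential rate, but origin Drenos is not Fenania; base rate stands.
Duty = 3,880 × $6.36 = $24,676.80.
Total = $0.00 + $20,858.84 + $8,699.77 + $24,676.80 = $54,235.41.

$54,235.41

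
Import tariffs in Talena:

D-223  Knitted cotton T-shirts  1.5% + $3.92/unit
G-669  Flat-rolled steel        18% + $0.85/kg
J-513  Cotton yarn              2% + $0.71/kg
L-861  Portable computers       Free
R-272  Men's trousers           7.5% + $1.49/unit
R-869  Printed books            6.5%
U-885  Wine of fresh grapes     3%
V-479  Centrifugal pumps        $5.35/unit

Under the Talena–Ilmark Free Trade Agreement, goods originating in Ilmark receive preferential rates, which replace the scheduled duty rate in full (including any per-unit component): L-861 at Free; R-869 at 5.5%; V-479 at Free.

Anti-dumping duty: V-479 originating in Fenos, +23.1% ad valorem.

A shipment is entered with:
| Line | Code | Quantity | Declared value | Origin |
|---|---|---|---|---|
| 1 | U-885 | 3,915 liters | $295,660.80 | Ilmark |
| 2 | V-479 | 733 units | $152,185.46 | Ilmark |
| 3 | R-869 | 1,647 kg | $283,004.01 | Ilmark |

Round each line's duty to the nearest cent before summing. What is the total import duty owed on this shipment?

Line 1 (U-885, Ilmark, 3,915 liters, $295,660.80):
Base rate for U-885 is 3%.
Origin Ilmark is the FTA partner but U-885 is not on the preference list; base rate stands.
Duty = $295,660.80 × 3% = $8,869.82.
Line 2 (V-479, Ilmark, 733 units, $152,185.46):
Base rate for V-479 is $5.35/unit.
Origin Ilmark qualifies under the Talena–Ilmark agreement and V-479 is covered: preferential rate Free applies instead.
The additional-duty order on V-479 targets Fenos, not Ilmark; it does not apply.
Duty = $152,185.46 × 0% = $0.00.
Line 3 (R-869, Ilmark, 1,647 kg, $283,004.01):
Base rate for R-869 is 6.5%.
Origin Ilmark qualifies under the Talena–Ilmark agreement and R-869 is covered: preferential rate 5.5% applies instead.
Duty = $283,004.01 × 5.5% = $15,565.22.
Total = $8,869.82 + $0.00 + $15,565.22 = $24,435.04.

$24,435.04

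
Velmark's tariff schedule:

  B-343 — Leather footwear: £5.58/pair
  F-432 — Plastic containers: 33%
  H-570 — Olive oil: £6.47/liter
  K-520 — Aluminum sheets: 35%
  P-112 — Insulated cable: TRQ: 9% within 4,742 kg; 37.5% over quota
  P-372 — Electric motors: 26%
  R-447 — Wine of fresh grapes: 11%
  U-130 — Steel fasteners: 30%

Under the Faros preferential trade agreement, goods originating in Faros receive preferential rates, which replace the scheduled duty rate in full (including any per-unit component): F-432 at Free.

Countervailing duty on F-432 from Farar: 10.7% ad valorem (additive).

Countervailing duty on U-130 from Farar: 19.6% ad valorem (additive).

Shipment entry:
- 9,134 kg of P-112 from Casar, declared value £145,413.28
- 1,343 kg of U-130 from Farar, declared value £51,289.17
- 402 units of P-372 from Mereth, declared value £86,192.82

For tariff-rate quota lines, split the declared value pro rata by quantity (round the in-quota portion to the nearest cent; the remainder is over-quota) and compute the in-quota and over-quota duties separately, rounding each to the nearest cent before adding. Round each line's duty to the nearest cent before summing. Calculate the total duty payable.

Line 1 (P-112, Casar, 9,134 kg, £145,413.28):
Code P-112 is under a tariff-rate quota (threshold 4,742 kg). In-quota: 4,742 kg at 9%; over-quota: 4,392 kg at 37.5%.
Pro-rata value split: in-quota = £145,413.28 × 4,742/9,134 = £75,492.64; over-quota = £145,413.28 − £75,492.64 = £69,920.64.
In-quota duty = £75,492.64 × 9% = £6,794.34. Over-quota duty = £69,920.64 × 37.5% = £26,220.24.
Line duty = £6,794.34 + £26,220.24 = £33,014.58.
Line 2 (U-130, Farar, 1,343 kg, £51,289.17):
Base rate for U-130 is 30%.
Additional duty on U-130 from Farar: +19.6%. Applied ad valorem rate: 30% + 19.6% = 49.6%.
Duty = £51,289.17 × 49.6% = £25,439.43.
Line 3 (P-372, Mereth, 402 units, £86,192.82):
Base rate for P-372 is 26%.
Duty = £86,192.82 × 26% = £22,410.13.
Total = £33,014.58 + £25,439.43 + £22,410.13 = £80,864.14.

£80,864.14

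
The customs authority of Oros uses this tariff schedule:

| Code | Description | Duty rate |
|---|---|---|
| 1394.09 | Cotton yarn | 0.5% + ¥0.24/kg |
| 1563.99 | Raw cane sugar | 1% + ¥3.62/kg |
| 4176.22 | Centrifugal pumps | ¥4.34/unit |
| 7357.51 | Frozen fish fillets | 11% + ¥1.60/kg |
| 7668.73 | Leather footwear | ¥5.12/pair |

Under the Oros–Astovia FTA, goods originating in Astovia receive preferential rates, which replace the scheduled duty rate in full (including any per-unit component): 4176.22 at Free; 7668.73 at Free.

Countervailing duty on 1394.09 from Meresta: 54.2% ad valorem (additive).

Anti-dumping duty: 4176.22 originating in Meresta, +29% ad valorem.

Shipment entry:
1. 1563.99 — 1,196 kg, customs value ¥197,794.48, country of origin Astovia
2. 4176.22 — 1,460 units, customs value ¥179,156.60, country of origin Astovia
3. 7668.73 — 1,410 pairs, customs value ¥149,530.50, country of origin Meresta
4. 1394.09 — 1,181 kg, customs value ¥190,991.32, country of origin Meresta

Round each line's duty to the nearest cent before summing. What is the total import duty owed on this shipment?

¥118,282.35

Line 1 (1563.99, Astovia, 1,196 kg, ¥197,794.48):
Base rate for 1563.99 is 1% + ¥3.62/kg.
Origin Astovia is the FTA partner but 1563.99 is not on the preference list; base rate stands.
Duty = ¥197,794.48 × 1% + 1,196 × ¥3.62 = ¥6,307.46.
Line 2 (4176.22, Astovia, 1,460 units, ¥179,156.60):
Base rate for 4176.22 is ¥4.34/unit.
Origin Astovia qualifies under the Oros–Astovia agreement and 4176.22 is covered: preferential rate Free applies instead.
The additional-duty order on 4176.22 targets Meresta, not Astovia; it does not apply.
Duty = ¥179,156.60 × 0% = ¥0.00.
Line 3 (7668.73, Meresta, 1,410 pairs, ¥149,530.50):
Base rate for 7668.73 is ¥5.12/pair.
7668.73 has an FTA preferential rate, but origin Meresta is not Astovia; base rate stands.
Duty = 1,410 × ¥5.12 = ¥7,219.20.
Line 4 (1394.09, Meresta, 1,181 kg, ¥190,991.32):
Base rate for 1394.09 is 0.5% + ¥0.24/kg.
Additional duty on 1394.09 from Meresta: +54.2%. Applied ad valorem rate: 0.5% + 54.2% = 54.7%.
Duty = ¥190,991.32 × 54.7% + 1,181 × ¥0.24 = ¥104,755.69.
Total = ¥6,307.46 + ¥0.00 + ¥7,219.20 + ¥104,755.69 = ¥118,282.35.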